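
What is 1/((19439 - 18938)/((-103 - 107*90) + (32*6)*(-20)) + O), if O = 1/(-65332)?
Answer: -886751236/32744905 ≈ -27.081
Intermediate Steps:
O = -1/65332 ≈ -1.5306e-5
1/((19439 - 18938)/((-103 - 107*90) + (32*6)*(-20)) + O) = 1/((19439 - 18938)/((-103 - 107*90) + (32*6)*(-20)) - 1/65332) = 1/(501/((-103 - 9630) + 192*(-20)) - 1/65332) = 1/(501/(-9733 - 3840) - 1/65332) = 1/(501/(-13573) - 1/65332) = 1/(501*(-1/13573) - 1/65332) = 1/(-501/13573 - 1/65332) = 1/(-32744905/886751236) = -886751236/32744905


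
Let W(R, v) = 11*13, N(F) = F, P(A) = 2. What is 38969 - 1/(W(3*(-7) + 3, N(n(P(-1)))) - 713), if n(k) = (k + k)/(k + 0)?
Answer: 22212331/570 ≈ 38969.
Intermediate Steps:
n(k) = 2 (n(k) = (2*k)/k = 2)
W(R, v) = 143
38969 - 1/(W(3*(-7) + 3, N(n(P(-1)))) - 713) = 38969 - 1/(143 - 713) = 38969 - 1/(-570) = 38969 - 1*(-1/570) = 38969 + 1/570 = 22212331/570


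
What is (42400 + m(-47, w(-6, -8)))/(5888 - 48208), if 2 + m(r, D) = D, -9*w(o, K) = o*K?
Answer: -63589/63480 ≈ -1.0017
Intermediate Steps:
w(o, K) = -K*o/9 (w(o, K) = -o*K/9 = -K*o/9)
m(r, D) = -2 + D
(42400 + m(-47, w(-6, -8)))/(5888 - 48208) = (42400 + (-2 - 1/9*(-8)*(-6)))/(5888 - 48208) = (42400 + (-2 - 16/3))/(-42320) = (42400 - 22/3)*(-1/42320) = (127178/3)*(-1/42320) = -63589/63480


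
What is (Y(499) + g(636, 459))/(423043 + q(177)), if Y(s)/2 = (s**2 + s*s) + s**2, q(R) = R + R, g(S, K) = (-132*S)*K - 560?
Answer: -37040522/423397 ≈ -87.484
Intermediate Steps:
g(S, K) = -560 - 132*K*S (g(S, K) = -132*K*S - 560 = -560 - 132*K*S)
q(R) = 2*R
Y(s) = 6*s**2 (Y(s) = 2*((s**2 + s*s) + s**2) = 2*((s**2 + s**2) + s**2) = 2*(2*s**2 + s**2) = 2*(3*s**2) = 6*s**2)
(Y(499) + g(636, 459))/(423043 + q(177)) = (6*499**2 + (-560 - 132*459*636))/(423043 + 2*177) = (6*249001 + (-560 - 38533968))/(423043 + 354) = (1494006 - 38534528)/423397 = -37040522*1/423397 = -37040522/423397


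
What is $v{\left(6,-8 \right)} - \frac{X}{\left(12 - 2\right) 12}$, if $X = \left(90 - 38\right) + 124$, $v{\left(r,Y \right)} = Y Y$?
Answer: $\frac{938}{15} \approx 62.533$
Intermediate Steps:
$v{\left(r,Y \right)} = Y^{2}$
$X = 176$ ($X = 52 + 124 = 176$)
$v{\left(6,-8 \right)} - \frac{X}{\left(12 - 2\right) 12} = \left(-8\right)^{2} - \frac{176}{\left(12 - 2\right) 12} = 64 - \frac{176}{10 \cdot 12} = 64 - \frac{176}{120} = 64 - 176 \cdot \frac{1}{120} = 64 - \frac{22}{15} = \frac{938}{15}$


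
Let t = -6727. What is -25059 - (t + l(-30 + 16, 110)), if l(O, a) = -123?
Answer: -18209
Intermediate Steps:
-25059 - (t + l(-30 + 16, 110)) = -25059 - (-6727 - 123) = -25059 - 1*(-6850) = -25059 + 6850 = -18209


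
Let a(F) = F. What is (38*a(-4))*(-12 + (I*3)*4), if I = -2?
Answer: 5472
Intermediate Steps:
(38*a(-4))*(-12 + (I*3)*4) = (38*(-4))*(-12 - 2*3*4) = -152*(-12 - 6*4) = -152*(-12 - 24) = -152*(-36) = 5472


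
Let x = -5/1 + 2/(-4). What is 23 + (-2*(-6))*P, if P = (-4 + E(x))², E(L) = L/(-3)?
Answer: 238/3 ≈ 79.333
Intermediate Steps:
x = -11/2 (x = -5*1 + 2*(-¼) = -5 - ½ = -11/2 ≈ -5.5000)
E(L) = -L/3 (E(L) = L*(-⅓) = -L/3)
P = 169/36 (P = (-4 - ⅓*(-11/2))² = (-4 + 11/6)² = (-13/6)² = 169/36 ≈ 4.6944)
23 + (-2*(-6))*P = 23 - 2*(-6)*(169/36) = 23 + 12*(169/36) = 23 + 169/3 = 238/3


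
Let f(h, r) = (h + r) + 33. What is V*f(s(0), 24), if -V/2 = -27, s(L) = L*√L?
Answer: 3078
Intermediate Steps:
s(L) = L^(3/2)
V = 54 (V = -2*(-27) = 54)
f(h, r) = 33 + h + r
V*f(s(0), 24) = 54*(33 + 0^(3/2) + 24) = 54*(33 + 0 + 24) = 54*57 = 3078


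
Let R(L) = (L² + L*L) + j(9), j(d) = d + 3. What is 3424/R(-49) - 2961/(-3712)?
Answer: 16031/10624 ≈ 1.5089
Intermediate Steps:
j(d) = 3 + d
R(L) = 12 + 2*L² (R(L) = (L² + L*L) + (3 + 9) = (L² + L²) + 12 = 2*L² + 12 = 12 + 2*L²)
3424/R(-49) - 2961/(-3712) = 3424/(12 + 2*(-49)²) - 2961/(-3712) = 3424/(12 + 2*2401) - 2961*(-1/3712) = 3424/(12 + 4802) + 2961/3712 = 3424/4814 + 2961/3712 = 3424*(1/4814) + 2961/3712 = 1712/2407 + 2961/3712 = 16031/10624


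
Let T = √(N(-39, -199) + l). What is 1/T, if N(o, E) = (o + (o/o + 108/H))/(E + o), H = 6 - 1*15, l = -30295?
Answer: -I*√107251130/1802540 ≈ -0.0057453*I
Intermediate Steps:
H = -9 (H = 6 - 15 = -9)
N(o, E) = (-11 + o)/(E + o) (N(o, E) = (o + (o/o + 108/(-9)))/(E + o) = (o + (1 + 108*(-⅑)))/(E + o) = (o + (1 - 12))/(E + o) = (o - 11)/(E + o) = (-11 + o)/(E + o))
T = 2*I*√107251130/119 (T = √((-11 - 39)/(-199 - 39) - 30295) = √(-50/(-238) - 30295) = √(-1/238*(-50) - 30295) = √(25/119 - 30295) = √(-3605080/119) = 2*I*√107251130/119 ≈ 174.05*I)
1/T = 1/(2*I*√107251130/119) = -I*√107251130/1802540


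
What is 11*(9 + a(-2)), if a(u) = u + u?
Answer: 55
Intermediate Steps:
a(u) = 2*u
11*(9 + a(-2)) = 11*(9 + 2*(-2)) = 11*(9 - 4) = 11*5 = 55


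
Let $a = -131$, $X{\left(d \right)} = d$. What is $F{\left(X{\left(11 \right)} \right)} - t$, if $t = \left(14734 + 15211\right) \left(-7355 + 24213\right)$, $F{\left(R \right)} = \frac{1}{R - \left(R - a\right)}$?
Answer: $- \frac{66130478111}{131} \approx -5.0481 \cdot 10^{8}$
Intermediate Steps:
$F{\left(R \right)} = - \frac{1}{131}$ ($F{\left(R \right)} = \frac{1}{R - \left(131 + R\right)} = \frac{1}{-131} = - \frac{1}{131}$)
$t = 504812810$ ($t = 29945 \cdot 16858 = 504812810$)
$F{\left(X{\left(11 \right)} \right)} - t = - \frac{1}{131} - 504812810 = - \frac{66130478111}{131}$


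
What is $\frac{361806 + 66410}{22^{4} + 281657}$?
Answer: $\frac{428216}{515913} \approx 0.83002$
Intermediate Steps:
$\frac{361806 + 66410}{22^{4} + 281657} = \frac{428216}{234256 + 281657} = \frac{428216}{515913}$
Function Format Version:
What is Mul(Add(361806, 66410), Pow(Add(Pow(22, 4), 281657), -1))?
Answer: Rational(428216, 515913) ≈ 0.83002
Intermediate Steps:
Mul(Add(361806, 66410), Pow(Add(Pow(22, 4), 281657), -1)) = Mul(428216, Pow(Add(234256, 281657), -1)) = Mul(428216, Pow(515913, -1)) = Mul(428216, Rational(1, 515913)) = Rational(428216, 515913)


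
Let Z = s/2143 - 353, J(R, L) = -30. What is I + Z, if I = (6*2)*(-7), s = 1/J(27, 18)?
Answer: -28094731/64290 ≈ -437.00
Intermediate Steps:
s = -1/30 (s = 1/(-30) = -1/30 ≈ -0.033333)
I = -84 (I = 12*(-7) = -84)
Z = -22694371/64290 (Z = -1/30/2143 - 353 = -1/30*1/2143 - 353 = -1/64290 - 353 = -22694371/64290 ≈ -353.00)
I + Z = -84 - 22694371/64290 = -28094731/64290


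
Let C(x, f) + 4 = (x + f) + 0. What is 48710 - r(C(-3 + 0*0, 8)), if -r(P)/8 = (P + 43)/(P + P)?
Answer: 48886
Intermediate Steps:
C(x, f) = -4 + f + x (C(x, f) = -4 + ((x + f) + 0) = -4 + ((f + x) + 0) = -4 + (f + x) = -4 + f + x)
r(P) = -4*(43 + P)/P (r(P) = -8*(P + 43)/(P + P) = -8*(43 + P)/(2*P) = -8*(43 + P)*1/(2*P) = -4*(43 + P)/P)
48710 - r(C(-3 + 0*0, 8)) = 48710 - (-4 - 172/(-4 + 8 + (-3 + 0*0))) = 48710 - (-4 - 172/(-4 + 8 + (-3 + 0))) = 48710 - (-4 - 172/(-4 + 8 - 3)) = 48710 - (-4 - 172/1) = 48710 - (-4 - 172*1) = 48710 - (-4 - 172) = 48710 - 1*(-176) = 48710 + 176 = 48886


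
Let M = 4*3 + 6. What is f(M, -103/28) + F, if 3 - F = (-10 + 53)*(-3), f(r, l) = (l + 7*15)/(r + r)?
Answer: 135893/1008 ≈ 134.81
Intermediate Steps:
M = 18 (M = 12 + 6 = 18)
f(r, l) = (105 + l)/(2*r) (f(r, l) = (l + 105)/((2*r)) = (105 + l)*(1/(2*r)) = (105 + l)/(2*r))
F = 132 (F = 3 - (-10 + 53)*(-3) = 3 - 43*(-3) = 3 - 1*(-129) = 3 + 129 = 132)
f(M, -103/28) + F = (1/2)*(105 - 103/28)/18 + 132 = (1/2)*(1/18)*(105 - 103*1/28) + 132 = (1/2)*(1/18)*(105 - 103/28) + 132 = (1/2)*(1/18)*(2837/28) + 132 = 2837/1008 + 132 = 135893/1008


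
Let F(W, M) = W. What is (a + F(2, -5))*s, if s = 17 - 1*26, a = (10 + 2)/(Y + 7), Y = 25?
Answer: -171/8 ≈ -21.375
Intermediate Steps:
a = 3/8 (a = (10 + 2)/(25 + 7) = 12/32 = 12*(1/32) = 3/8 ≈ 0.37500)
s = -9 (s = 17 - 26 = -9)
(a + F(2, -5))*s = (3/8 + 2)*(-9) = (19/8)*(-9) = -171/8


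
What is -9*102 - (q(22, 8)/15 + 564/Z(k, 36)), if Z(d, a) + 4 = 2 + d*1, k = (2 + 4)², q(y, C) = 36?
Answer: -79644/85 ≈ -936.99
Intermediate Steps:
k = 36 (k = 6² = 36)
Z(d, a) = -2 + d (Z(d, a) = -4 + (2 + d*1) = -4 + (2 + d) = -2 + d)
-9*102 - (q(22, 8)/15 + 564/Z(k, 36)) = -9*102 - (36/15 + 564/(-2 + 36)) = -918 - (36*(1/15) + 564/34) = -918 - (12/5 + 564*(1/34)) = -918 - (12/5 + 282/17) = -918 - 1*1614/85 = -918 - 1614/85 = -79644/85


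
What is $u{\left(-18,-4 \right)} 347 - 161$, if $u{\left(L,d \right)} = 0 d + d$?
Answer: $-1549$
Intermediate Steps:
$u{\left(L,d \right)} = d$ ($u{\left(L,d \right)} = 0 + d = d$)
$u{\left(-18,-4 \right)} 347 - 161 = \left(-4\right) 347 - 161 = -1388 - 161 = -1549$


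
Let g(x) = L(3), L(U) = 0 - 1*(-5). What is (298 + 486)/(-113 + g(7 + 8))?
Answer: -196/27 ≈ -7.2593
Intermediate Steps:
L(U) = 5 (L(U) = 0 + 5 = 5)
g(x) = 5
(298 + 486)/(-113 + g(7 + 8)) = (298 + 486)/(-113 + 5) = 784/(-108) = 784*(-1/108) = -196/27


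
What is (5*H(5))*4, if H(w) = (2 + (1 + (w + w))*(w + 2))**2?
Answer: 124820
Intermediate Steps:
H(w) = (2 + (1 + 2*w)*(2 + w))**2
(5*H(5))*4 = (5*(4 + 2*5**2 + 5*5)**2)*4 = (5*(4 + 2*25 + 25)**2)*4 = (5*(4 + 50 + 25)**2)*4 = (5*79**2)*4 = (5*6241)*4 = 31205*4 = 124820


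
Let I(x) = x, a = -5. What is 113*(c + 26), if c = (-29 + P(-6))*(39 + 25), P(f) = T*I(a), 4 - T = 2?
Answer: -279110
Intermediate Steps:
T = 2 (T = 4 - 1*2 = 4 - 2 = 2)
P(f) = -10 (P(f) = 2*(-5) = -10)
c = -2496 (c = (-29 - 10)*(39 + 25) = -39*64 = -2496)
113*(c + 26) = 113*(-2496 + 26) = 113*(-2470) = -279110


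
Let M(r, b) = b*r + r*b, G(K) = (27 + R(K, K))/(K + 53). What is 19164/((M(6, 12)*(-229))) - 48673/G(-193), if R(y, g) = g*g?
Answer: 4666486697/25608612 ≈ 182.22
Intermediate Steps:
R(y, g) = g²
G(K) = (27 + K²)/(53 + K) (G(K) = (27 + K²)/(K + 53) = (27 + K²)/(53 + K))
M(r, b) = 2*b*r (M(r, b) = b*r + b*r = 2*b*r)
19164/((M(6, 12)*(-229))) - 48673/G(-193) = 19164/(((2*12*6)*(-229))) - 48673*(53 - 193)/(27 + (-193)²) = 19164/((144*(-229))) - 48673*(-140/(27 + 37249)) = 19164/(-32976) - 48673/((-1/140*37276)) = 19164*(-1/32976) - 48673/(-9319/35) = -1597/2748 - 48673*(-35/9319) = -1597/2748 + 1703555/9319 = 4666486697/25608612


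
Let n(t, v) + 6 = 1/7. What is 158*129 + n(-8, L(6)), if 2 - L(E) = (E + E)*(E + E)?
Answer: 142633/7 ≈ 20376.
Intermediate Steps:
L(E) = 2 - 4*E² (L(E) = 2 - (E + E)*(E + E) = 2 - 2*E*2*E = 2 - 4*E²)
n(t, v) = -41/7 (n(t, v) = -6 + 1/7 = -6 + ⅐ = -41/7)
158*129 + n(-8, L(6)) = 158*129 - 41/7 = 20382 - 41/7 = 142633/7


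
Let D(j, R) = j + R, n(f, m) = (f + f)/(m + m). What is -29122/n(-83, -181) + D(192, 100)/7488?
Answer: -9867459445/155376 ≈ -63507.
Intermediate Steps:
n(f, m) = f/m (n(f, m) = (2*f)/((2*m)) = (2*f)*(1/(2*m)) = f/m)
D(j, R) = R + j
-29122/n(-83, -181) + D(192, 100)/7488 = -29122/((-83/(-181))) + (100 + 192)/7488 = -29122/((-83*(-1/181))) + 292*(1/7488) = -29122/83/181 + 73/1872 = -29122*181/83 + 73/1872 = -5271082/83 + 73/1872 = -9867459445/155376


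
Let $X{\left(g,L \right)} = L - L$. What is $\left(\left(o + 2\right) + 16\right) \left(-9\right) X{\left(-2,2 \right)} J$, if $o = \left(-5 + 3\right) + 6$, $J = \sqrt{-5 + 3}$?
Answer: $0$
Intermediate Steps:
$X{\left(g,L \right)} = 0$
$J = i \sqrt{2}$ ($J = \sqrt{-2} = i \sqrt{2} \approx 1.4142 i$)
$o = 4$ ($o = -2 + 6 = 4$)
$\left(\left(o + 2\right) + 16\right) \left(-9\right) X{\left(-2,2 \right)} J = \left(\left(4 + 2\right) + 16\right) \left(-9\right) 0 i \sqrt{2} = \left(6 + 16\right) \left(-9\right) 0 = 22 \left(-9\right) 0 = \left(-198\right) 0 = 0$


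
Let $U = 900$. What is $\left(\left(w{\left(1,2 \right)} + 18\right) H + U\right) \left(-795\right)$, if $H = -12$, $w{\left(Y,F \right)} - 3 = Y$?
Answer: $-505620$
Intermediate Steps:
$w{\left(Y,F \right)} = 3 + Y$
$\left(\left(w{\left(1,2 \right)} + 18\right) H + U\right) \left(-795\right) = \left(\left(\left(3 + 1\right) + 18\right) \left(-12\right) + 900\right) \left(-795\right) = \left(\left(4 + 18\right) \left(-12\right) + 900\right) \left(-795\right) = \left(22 \left(-12\right) + 900\right) \left(-795\right) = \left(-264 + 900\right) \left(-795\right) = 636 \left(-795\right) = -505620$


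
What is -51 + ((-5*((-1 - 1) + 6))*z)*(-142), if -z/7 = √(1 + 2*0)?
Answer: -19931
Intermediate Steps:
z = -7 (z = -7*√(1 + 2*0) = -7*√(1 + 0) = -7*√1 = -7*1 = -7)
-51 + ((-5*((-1 - 1) + 6))*z)*(-142) = -51 + (-5*((-1 - 1) + 6)*(-7))*(-142) = -51 + (-5*(-2 + 6)*(-7))*(-142) = -51 + (-5*4*(-7))*(-142) = -51 - 20*(-7)*(-142) = -51 + 140*(-142) = -51 - 19880 = -19931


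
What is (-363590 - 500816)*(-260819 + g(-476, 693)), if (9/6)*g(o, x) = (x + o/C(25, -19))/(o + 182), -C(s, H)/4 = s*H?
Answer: 6746736876278698/29925 ≈ 2.2545e+11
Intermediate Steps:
C(s, H) = -4*H*s (C(s, H) = -4*s*H = -4*H*s)
g(o, x) = 2*(x + o/1900)/(3*(182 + o)) (g(o, x) = 2*((x + o/((-4*(-19)*25)))/(o + 182))/3 = 2*((x + o/1900)/(182 + o))/3 = 2*(x + o/1900)/(3*(182 + o)))
(-363590 - 500816)*(-260819 + g(-476, 693)) = (-363590 - 500816)*(-260819 + (-476 + 1900*693)/(2850*(182 - 476))) = -864406*(-260819 + (1/2850)*(-476 + 1316700)/(-294)) = -864406*(-260819 + (1/2850)*(-1/294)*1316224) = -864406*(-260819 - 47008/29925) = -864406*(-7805055583/29925) = 6746736876278698/29925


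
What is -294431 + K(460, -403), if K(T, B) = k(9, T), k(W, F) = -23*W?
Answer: -294638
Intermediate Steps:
K(T, B) = -207 (K(T, B) = -23*9 = -207)
-294431 + K(460, -403) = -294431 - 207 = -294638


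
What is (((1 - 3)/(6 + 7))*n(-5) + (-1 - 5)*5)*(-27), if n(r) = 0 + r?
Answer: 10260/13 ≈ 789.23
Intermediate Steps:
n(r) = r
(((1 - 3)/(6 + 7))*n(-5) + (-1 - 5)*5)*(-27) = (((1 - 3)/(6 + 7))*(-5) + (-1 - 5)*5)*(-27) = (-2/13*(-5) - 6*5)*(-27) = (-2*1/13*(-5) - 30)*(-27) = (-2/13*(-5) - 30)*(-27) = (10/13 - 30)*(-27) = -380/13*(-27) = 10260/13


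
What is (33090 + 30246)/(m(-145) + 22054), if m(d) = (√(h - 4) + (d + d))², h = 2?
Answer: 210101346/352153747 + 1147965*I*√2/352153747 ≈ 0.59662 + 0.0046101*I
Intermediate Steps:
m(d) = (2*d + I*√2)² (m(d) = (√(2 - 4) + (d + d))² = (√(-2) + 2*d)² = (I*√2 + 2*d)² = (2*d + I*√2)²)
(33090 + 30246)/(m(-145) + 22054) = (33090 + 30246)/((2*(-145) + I*√2)² + 22054) = 63336/((-290 + I*√2)² + 22054) = 63336/(22054 + (-290 + I*√2)²)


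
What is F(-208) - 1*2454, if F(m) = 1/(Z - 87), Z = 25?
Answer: -152149/62 ≈ -2454.0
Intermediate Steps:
F(m) = -1/62 (F(m) = 1/(25 - 87) = 1/(-62) = -1/62)
F(-208) - 1*2454 = -1/62 - 1*2454 = -1/62 - 2454 = -152149/62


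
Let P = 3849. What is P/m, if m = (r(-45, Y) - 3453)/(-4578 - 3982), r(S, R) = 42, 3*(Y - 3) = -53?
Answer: 10982480/1137 ≈ 9659.2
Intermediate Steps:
Y = -44/3 (Y = 3 + (⅓)*(-53) = 3 - 53/3 = -44/3 ≈ -14.667)
m = 3411/8560 (m = (42 - 3453)/(-4578 - 3982) = -3411/(-8560) = -3411*(-1/8560) = 3411/8560 ≈ 0.39848)
P/m = 3849/(3411/8560) = 3849*(8560/3411) = 10982480/1137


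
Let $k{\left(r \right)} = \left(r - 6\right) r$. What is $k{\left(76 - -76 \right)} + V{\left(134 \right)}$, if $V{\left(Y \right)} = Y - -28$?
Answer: $22354$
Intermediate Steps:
$V{\left(Y \right)} = 28 + Y$ ($V{\left(Y \right)} = Y + 28 = 28 + Y$)
$k{\left(r \right)} = r \left(-6 + r\right)$ ($k{\left(r \right)} = \left(-6 + r\right) r = r \left(-6 + r\right)$)
$k{\left(76 - -76 \right)} + V{\left(134 \right)} = \left(76 - -76\right) \left(-6 + \left(76 - -76\right)\right) + \left(28 + 134\right) = \left(76 + 76\right) \left(-6 + \left(76 + 76\right)\right) + 162 = 152 \left(-6 + 152\right) + 162 = 152 \cdot 146 + 162 = 22192 + 162 = 22354$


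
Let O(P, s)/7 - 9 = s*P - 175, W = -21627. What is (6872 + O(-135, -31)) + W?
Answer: 13378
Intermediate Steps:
O(P, s) = -1162 + 7*P*s (O(P, s) = 63 + 7*(s*P - 175) = 63 + 7*(P*s - 175) = 63 + 7*(-175 + P*s) = 63 + (-1225 + 7*P*s) = -1162 + 7*P*s)
(6872 + O(-135, -31)) + W = (6872 + (-1162 + 7*(-135)*(-31))) - 21627 = (6872 + (-1162 + 29295)) - 21627 = (6872 + 28133) - 21627 = 35005 - 21627 = 13378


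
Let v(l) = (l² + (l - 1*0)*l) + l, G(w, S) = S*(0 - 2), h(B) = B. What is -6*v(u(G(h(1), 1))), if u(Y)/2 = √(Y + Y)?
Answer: 192 - 24*I ≈ 192.0 - 24.0*I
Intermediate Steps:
G(w, S) = -2*S (G(w, S) = S*(-2) = -2*S)
u(Y) = 2*√2*√Y (u(Y) = 2*√(Y + Y) = 2*√(2*Y) = 2*(√2*√Y) = 2*√2*√Y)
v(l) = l + 2*l² (v(l) = (l² + (l + 0)*l) + l = (l² + l*l) + l = (l² + l²) + l = 2*l² + l = l + 2*l²)
-6*v(u(G(h(1), 1))) = -6*2*√2*√(-2*1)*(1 + 2*(2*√2*√(-2*1))) = -6*2*√2*√(-2)*(1 + 2*(2*√2*√(-2))) = -6*2*√2*(I*√2)*(1 + 2*(2*√2*(I*√2))) = -6*4*I*(1 + 2*(4*I)) = -6*4*I*(1 + 8*I) = -24*I*(1 + 8*I)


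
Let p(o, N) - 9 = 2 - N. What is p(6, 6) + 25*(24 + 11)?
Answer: 880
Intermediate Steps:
p(o, N) = 11 - N (p(o, N) = 9 + (2 - N) = 11 - N)
p(6, 6) + 25*(24 + 11) = (11 - 1*6) + 25*(24 + 11) = (11 - 6) + 25*35 = 5 + 875 = 880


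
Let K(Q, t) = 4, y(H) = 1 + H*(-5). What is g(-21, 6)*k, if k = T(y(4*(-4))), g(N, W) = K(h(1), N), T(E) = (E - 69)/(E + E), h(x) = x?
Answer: 8/27 ≈ 0.29630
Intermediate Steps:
y(H) = 1 - 5*H
T(E) = (-69 + E)/(2*E) (T(E) = (-69 + E)/((2*E)) = (-69 + E)*(1/(2*E)) = (-69 + E)/(2*E))
g(N, W) = 4
k = 2/27 (k = (-69 + (1 - 20*(-4)))/(2*(1 - 20*(-4))) = (-69 + (1 - 5*(-16)))/(2*(1 - 5*(-16))) = (-69 + (1 + 80))/(2*(1 + 80)) = (1/2)*(-69 + 81)/81 = (1/2)*(1/81)*12 = 2/27 ≈ 0.074074)
g(-21, 6)*k = 4*(2/27) = 8/27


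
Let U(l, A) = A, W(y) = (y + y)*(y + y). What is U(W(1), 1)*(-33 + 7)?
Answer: -26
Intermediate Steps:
W(y) = 4*y**2 (W(y) = (2*y)*(2*y) = 4*y**2)
U(W(1), 1)*(-33 + 7) = 1*(-33 + 7) = 1*(-26) = -26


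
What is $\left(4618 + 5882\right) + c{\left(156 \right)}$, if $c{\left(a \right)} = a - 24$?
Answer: $10632$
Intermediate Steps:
$c{\left(a \right)} = -24 + a$
$\left(4618 + 5882\right) + c{\left(156 \right)} = \left(4618 + 5882\right) + \left(-24 + 156\right) = 10500 + 132 = 10632$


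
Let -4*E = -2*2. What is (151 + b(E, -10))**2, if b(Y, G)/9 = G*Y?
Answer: 3721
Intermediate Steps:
E = 1 (E = -(-1)*2/2 = -1/4*(-4) = 1)
b(Y, G) = 9*G*Y (b(Y, G) = 9*(G*Y) = 9*G*Y)
(151 + b(E, -10))**2 = (151 + 9*(-10)*1)**2 = (151 - 90)**2 = 61**2 = 3721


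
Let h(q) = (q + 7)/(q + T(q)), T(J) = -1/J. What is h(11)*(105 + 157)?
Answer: 4323/10 ≈ 432.30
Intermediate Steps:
h(q) = (7 + q)/(q - 1/q) (h(q) = (q + 7)/(q - 1/q) = (7 + q)/(q - 1/q))
h(11)*(105 + 157) = (11*(7 + 11)/(-1 + 11²))*(105 + 157) = (11*18/(-1 + 121))*262 = (11*18/120)*262 = (11*(1/120)*18)*262 = (33/20)*262 = 4323/10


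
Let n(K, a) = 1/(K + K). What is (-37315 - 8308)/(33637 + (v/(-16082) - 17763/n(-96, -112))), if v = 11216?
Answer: -366854543/27694267845 ≈ -0.013247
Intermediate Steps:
n(K, a) = 1/(2*K)
(-37315 - 8308)/(33637 + (v/(-16082) - 17763/n(-96, -112))) = (-37315 - 8308)/(33637 + (11216/(-16082) - 17763/((½)/(-96)))) = -45623/(33637 + (11216*(-1/16082) - 17763/((½)*(-1/96)))) = -45623/(33637 + (-5608/8041 - 17763/(-1/192))) = -45623/(33637 + (-5608/8041 - 17763*(-192))) = -45623/(33637 + (-5608/8041 + 3410496)) = -45623/(33637 + 27423792728/8041) = -45623/27694267845/8041 = -45623*8041/27694267845 = -366854543/27694267845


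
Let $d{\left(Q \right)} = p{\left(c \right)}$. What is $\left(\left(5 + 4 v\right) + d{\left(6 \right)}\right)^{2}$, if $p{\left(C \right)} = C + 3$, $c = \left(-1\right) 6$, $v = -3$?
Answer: $100$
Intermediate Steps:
$c = -6$
$p{\left(C \right)} = 3 + C$
$d{\left(Q \right)} = -3$ ($d{\left(Q \right)} = 3 - 6 = -3$)
$\left(\left(5 + 4 v\right) + d{\left(6 \right)}\right)^{2} = \left(\left(5 + 4 \left(-3\right)\right) - 3\right)^{2} = \left(\left(5 - 12\right) - 3\right)^{2} = \left(-7 - 3\right)^{2} = \left(-10\right)^{2} = 100$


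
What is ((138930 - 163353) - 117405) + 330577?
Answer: 188749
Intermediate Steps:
((138930 - 163353) - 117405) + 330577 = (-24423 - 117405) + 330577 = -141828 + 330577 = 188749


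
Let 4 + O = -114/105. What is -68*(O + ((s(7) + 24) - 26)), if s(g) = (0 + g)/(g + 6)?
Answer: 202572/455 ≈ 445.21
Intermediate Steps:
s(g) = g/(6 + g)
O = -178/35 (O = -4 - 114/105 = -4 - 114*1/105 = -4 - 38/35 = -178/35 ≈ -5.0857)
-68*(O + ((s(7) + 24) - 26)) = -68*(-178/35 + ((7/(6 + 7) + 24) - 26)) = -68*(-178/35 + ((7/13 + 24) - 26)) = -68*(-178/35 + (319/13 - 26)) = -68*(-178/35 - 19/13) = -68*(-2979/455) = 202572/455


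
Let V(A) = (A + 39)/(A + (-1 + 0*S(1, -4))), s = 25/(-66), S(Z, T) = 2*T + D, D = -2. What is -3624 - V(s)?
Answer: -327235/91 ≈ -3596.0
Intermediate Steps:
S(Z, T) = -2 + 2*T (S(Z, T) = 2*T - 2 = -2 + 2*T)
s = -25/66 (s = 25*(-1/66) = -25/66 ≈ -0.37879)
V(A) = (39 + A)/(-1 + A) (V(A) = (A + 39)/(A + (-1 + 0*(-2 + 2*(-4)))) = (39 + A)/(A + (-1 + 0*(-2 - 8))) = (39 + A)/(A + (-1 + 0*(-10))) = (39 + A)/(A + (-1 + 0)) = (39 + A)/(A - 1) = (39 + A)/(-1 + A))
-3624 - V(s) = -3624 - (39 - 25/66)/(-1 - 25/66) = -3624 - 2549/((-91/66)*66) = -3624 - (-66)*2549/(91*66) = -3624 - 1*(-2549/91) = -3624 + 2549/91 = -327235/91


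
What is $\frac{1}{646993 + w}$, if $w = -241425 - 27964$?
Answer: $\frac{1}{377604} \approx 2.6483 \cdot 10^{-6}$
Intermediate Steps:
$w = -269389$ ($w = -241425 - 27964 = -269389$)
$\frac{1}{646993 + w} = \frac{1}{646993 - 269389} = \frac{1}{377604}$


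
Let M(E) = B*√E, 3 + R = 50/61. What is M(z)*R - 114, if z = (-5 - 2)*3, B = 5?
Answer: -114 - 665*I*√21/61 ≈ -114.0 - 49.958*I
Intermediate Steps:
R = -133/61 (R = -3 + 50/61 = -133/61 ≈ -2.1803)
z = -21 (z = -7*3 = -21)
M(E) = 5*√E
M(z)*R - 114 = (5*√(-21))*(-133/61) - 114 = (5*(I*√21))*(-133/61) - 114 = (5*I*√21)*(-133/61) - 114 = -665*I*√21/61 - 114 = -114 - 665*I*√21/61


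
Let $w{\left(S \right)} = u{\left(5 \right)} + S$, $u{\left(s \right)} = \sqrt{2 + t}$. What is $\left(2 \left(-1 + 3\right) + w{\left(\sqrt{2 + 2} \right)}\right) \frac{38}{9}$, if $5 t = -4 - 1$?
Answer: $\frac{266}{9} \approx 29.556$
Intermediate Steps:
$t = -1$ ($t = \frac{-4 - 1}{5} = \frac{1}{5} \left(-5\right) = -1$)
$u{\left(s \right)} = 1$ ($u{\left(s \right)} = \sqrt{2 - 1} = \sqrt{1} = 1$)
$w{\left(S \right)} = 1 + S$
$\left(2 \left(-1 + 3\right) + w{\left(\sqrt{2 + 2} \right)}\right) \frac{38}{9} = \left(2 \left(-1 + 3\right) + \left(1 + \sqrt{2 + 2}\right)\right) \frac{38}{9} = \left(2 \cdot 2 + \left(1 + \sqrt{4}\right)\right) 38 \cdot \frac{1}{9} = \left(4 + \left(1 + 2\right)\right) \frac{38}{9} = \left(4 + 3\right) \frac{38}{9} = 7 \cdot \frac{38}{9} = \frac{266}{9}$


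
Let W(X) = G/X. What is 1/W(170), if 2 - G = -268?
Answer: 17/27 ≈ 0.62963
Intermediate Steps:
G = 270 (G = 2 - 1*(-268) = 2 + 268 = 270)
W(X) = 270/X
1/W(170) = 1/(270/170) = 1/(270*(1/170)) = 1/(27/17) = 17/27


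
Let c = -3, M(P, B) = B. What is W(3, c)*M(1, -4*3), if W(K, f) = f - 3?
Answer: 72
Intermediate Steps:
W(K, f) = -3 + f
W(3, c)*M(1, -4*3) = (-3 - 3)*(-4*3) = -6*(-12) = 72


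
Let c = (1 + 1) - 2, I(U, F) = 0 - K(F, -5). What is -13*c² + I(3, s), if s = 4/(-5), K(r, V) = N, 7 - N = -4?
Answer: -11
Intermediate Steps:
N = 11 (N = 7 - 1*(-4) = 7 + 4 = 11)
K(r, V) = 11
s = -⅘ (s = 4*(-⅕) = -⅘ ≈ -0.80000)
I(U, F) = -11 (I(U, F) = 0 - 1*11 = 0 - 11 = -11)
c = 0 (c = 2 - 2 = 0)
-13*c² + I(3, s) = -13*0² - 11 = -13*0 - 11 = 0 - 11 = -11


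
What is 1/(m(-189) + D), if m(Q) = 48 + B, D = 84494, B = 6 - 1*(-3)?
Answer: 1/84551 ≈ 1.1827e-5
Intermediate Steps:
B = 9 (B = 6 + 3 = 9)
m(Q) = 57 (m(Q) = 48 + 9 = 57)
1/(m(-189) + D) = 1/(57 + 84494) = 1/84551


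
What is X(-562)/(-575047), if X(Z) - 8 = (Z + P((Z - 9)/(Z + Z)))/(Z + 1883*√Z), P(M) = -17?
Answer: -28370587/2039260998797 - 1090257*I*√562/1146064681323914 ≈ -1.3912e-5 - 2.2552e-8*I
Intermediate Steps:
X(Z) = 8 + (-17 + Z)/(Z + 1883*√Z) (X(Z) = 8 + (Z - 17)/(Z + 1883*√Z) = 8 + (-17 + Z)/(Z + 1883*√Z))
X(-562)/(-575047) = ((-17 + 9*(-562) + 15064*√(-562))/(-562 + 1883*√(-562)))/(-575047) = ((-17 - 5058 + 15064*(I*√562))/(-562 + 1883*(I*√562)))*(-1/575047) = ((-17 - 5058 + 15064*I*√562)/(-562 + 1883*I*√562))*(-1/575047) = ((-5075 + 15064*I*√562)/(-562 + 1883*I*√562))*(-1/575047) = -(-5075 + 15064*I*√562)/(575047*(-562 + 1883*I*√562))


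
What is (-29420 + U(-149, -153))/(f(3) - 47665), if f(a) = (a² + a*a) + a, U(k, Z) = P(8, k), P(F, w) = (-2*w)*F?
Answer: 6759/11911 ≈ 0.56746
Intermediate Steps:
P(F, w) = -2*F*w
U(k, Z) = -16*k (U(k, Z) = -2*8*k = -16*k)
f(a) = a + 2*a² (f(a) = (a² + a²) + a = 2*a² + a = a + 2*a²)
(-29420 + U(-149, -153))/(f(3) - 47665) = (-29420 - 16*(-149))/(3*(1 + 2*3) - 47665) = (-29420 + 2384)/(3*(1 + 6) - 47665) = -27036/(3*7 - 47665) = -27036/(21 - 47665) = -27036/(-47644) = -27036*(-1/47644) = 6759/11911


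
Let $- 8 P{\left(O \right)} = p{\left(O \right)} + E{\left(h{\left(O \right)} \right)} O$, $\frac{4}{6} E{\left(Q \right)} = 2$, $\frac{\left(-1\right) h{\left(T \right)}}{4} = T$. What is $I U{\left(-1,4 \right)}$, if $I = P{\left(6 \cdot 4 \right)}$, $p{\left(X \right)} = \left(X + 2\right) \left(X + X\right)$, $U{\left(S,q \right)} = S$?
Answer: $165$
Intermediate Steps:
$h{\left(T \right)} = - 4 T$
$E{\left(Q \right)} = 3$ ($E{\left(Q \right)} = \frac{3}{2} \cdot 2 = 3$)
$p{\left(X \right)} = 2 X \left(2 + X\right)$ ($p{\left(X \right)} = \left(2 + X\right) 2 X = 2 X \left(2 + X\right)$)
$P{\left(O \right)} = - \frac{3 O}{8} - \frac{O \left(2 + O\right)}{4}$ ($P{\left(O \right)} = - \frac{2 O \left(2 + O\right) + 3 O}{8} = - \frac{3 O + 2 O \left(2 + O\right)}{8} = - \frac{3 O}{8} - \frac{O \left(2 + O\right)}{4}$)
$I = -165$ ($I = \frac{6 \cdot 4 \left(-7 - 2 \cdot 6 \cdot 4\right)}{8} = \frac{1}{8} \cdot 24 \left(-7 - 48\right) = \frac{1}{8} \cdot 24 \left(-55\right) = -165$)
$I U{\left(-1,4 \right)} = \left(-165\right) \left(-1\right) = 165$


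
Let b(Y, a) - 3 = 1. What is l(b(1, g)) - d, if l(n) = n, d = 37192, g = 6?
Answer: -37188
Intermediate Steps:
b(Y, a) = 4 (b(Y, a) = 3 + 1 = 4)
l(b(1, g)) - d = 4 - 1*37192 = 4 - 37192 = -37188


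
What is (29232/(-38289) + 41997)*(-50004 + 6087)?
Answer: -23539422716739/12763 ≈ -1.8443e+9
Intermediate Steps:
(29232/(-38289) + 41997)*(-50004 + 6087) = (29232*(-1/38289) + 41997)*(-43917) = (-9744/12763 + 41997)*(-43917) = (535997967/12763)*(-43917) = -23539422716739/12763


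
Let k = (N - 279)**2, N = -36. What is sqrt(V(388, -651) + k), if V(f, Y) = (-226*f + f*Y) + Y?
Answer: I*sqrt(241702) ≈ 491.63*I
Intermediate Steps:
k = 99225 (k = (-36 - 279)**2 = (-315)**2 = 99225)
V(f, Y) = Y - 226*f + Y*f (V(f, Y) = (-226*f + Y*f) + Y = Y - 226*f + Y*f)
sqrt(V(388, -651) + k) = sqrt((-651 - 226*388 - 651*388) + 99225) = sqrt((-651 - 87688 - 252588) + 99225) = sqrt(-340927 + 99225) = sqrt(-241702) = I*sqrt(241702)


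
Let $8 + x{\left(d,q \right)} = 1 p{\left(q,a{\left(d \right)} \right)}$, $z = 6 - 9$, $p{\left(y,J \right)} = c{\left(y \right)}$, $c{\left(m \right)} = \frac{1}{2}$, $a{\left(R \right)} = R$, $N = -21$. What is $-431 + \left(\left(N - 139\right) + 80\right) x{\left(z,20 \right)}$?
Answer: $169$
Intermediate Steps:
$c{\left(m \right)} = \frac{1}{2}$
$p{\left(y,J \right)} = \frac{1}{2}$
$z = -3$
$x{\left(d,q \right)} = - \frac{15}{2}$ ($x{\left(d,q \right)} = -8 + 1 \cdot \frac{1}{2} = -8 + \frac{1}{2} = - \frac{15}{2}$)
$-431 + \left(\left(N - 139\right) + 80\right) x{\left(z,20 \right)} = -431 + \left(\left(-21 - 139\right) + 80\right) \left(- \frac{15}{2}\right) = -431 + \left(-160 + 80\right) \left(- \frac{15}{2}\right) = -431 - -600 = -431 + 600 = 169$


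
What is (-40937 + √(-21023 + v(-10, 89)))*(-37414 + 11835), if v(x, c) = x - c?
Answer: 1047127523 - 25579*I*√21122 ≈ 1.0471e+9 - 3.7175e+6*I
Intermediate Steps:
(-40937 + √(-21023 + v(-10, 89)))*(-37414 + 11835) = (-40937 + √(-21023 + (-10 - 1*89)))*(-37414 + 11835) = (-40937 + √(-21023 + (-10 - 89)))*(-25579) = (-40937 + √(-21023 - 99))*(-25579) = (-40937 + √(-21122))*(-25579) = (-40937 + I*√21122)*(-25579) = 1047127523 - 25579*I*√21122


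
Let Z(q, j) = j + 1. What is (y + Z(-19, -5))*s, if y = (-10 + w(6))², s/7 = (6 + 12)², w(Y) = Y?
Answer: 27216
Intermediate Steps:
Z(q, j) = 1 + j
s = 2268 (s = 7*(6 + 12)² = 7*18² = 7*324 = 2268)
y = 16 (y = (-10 + 6)² = (-4)² = 16)
(y + Z(-19, -5))*s = (16 + (1 - 5))*2268 = (16 - 4)*2268 = 12*2268 = 27216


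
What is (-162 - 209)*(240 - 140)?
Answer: -37100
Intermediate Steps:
(-162 - 209)*(240 - 140) = -371*100 = -37100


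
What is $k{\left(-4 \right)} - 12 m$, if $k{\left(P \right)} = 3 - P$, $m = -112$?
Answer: $1351$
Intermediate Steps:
$k{\left(-4 \right)} - 12 m = \left(3 - -4\right) - -1344 = \left(3 + 4\right) + 1344 = 7 + 1344 = 1351$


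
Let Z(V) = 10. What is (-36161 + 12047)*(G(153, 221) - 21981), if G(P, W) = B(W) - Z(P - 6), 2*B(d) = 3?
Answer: 530254803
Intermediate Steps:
B(d) = 3/2 (B(d) = (½)*3 = 3/2)
G(P, W) = -17/2 (G(P, W) = 3/2 - 1*10 = 3/2 - 10 = -17/2)
(-36161 + 12047)*(G(153, 221) - 21981) = (-36161 + 12047)*(-17/2 - 21981) = -24114*(-43979/2) = 530254803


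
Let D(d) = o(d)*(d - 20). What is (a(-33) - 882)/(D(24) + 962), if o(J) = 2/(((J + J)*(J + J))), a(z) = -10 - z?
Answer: -247392/277057 ≈ -0.89293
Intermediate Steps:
o(J) = 1/(2*J**2) (o(J) = 2/(((2*J)*(2*J))) = 2/((4*J**2)) = 2*(1/(4*J**2)) = 1/(2*J**2))
D(d) = (-20 + d)/(2*d**2) (D(d) = (1/(2*d**2))*(d - 20) = (1/(2*d**2))*(-20 + d) = (-20 + d)/(2*d**2))
(a(-33) - 882)/(D(24) + 962) = ((-10 - 1*(-33)) - 882)/((1/2)*(-20 + 24)/24**2 + 962) = ((-10 + 33) - 882)/((1/2)*(1/576)*4 + 962) = (23 - 882)/(1/288 + 962) = -859/277057/288 = -859*288/277057 = -247392/277057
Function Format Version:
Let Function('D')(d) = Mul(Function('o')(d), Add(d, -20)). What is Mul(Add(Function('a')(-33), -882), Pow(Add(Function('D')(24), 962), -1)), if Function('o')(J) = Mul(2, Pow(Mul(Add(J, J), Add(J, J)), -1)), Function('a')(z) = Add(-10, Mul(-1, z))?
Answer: Rational(-247392, 277057) ≈ -0.89293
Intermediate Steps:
Function('o')(J) = Mul(Rational(1, 2), Pow(J, -2)) (Function('o')(J) = Mul(2, Pow(Mul(Mul(2, J), Mul(2, J)), -1)) = Mul(2, Pow(Mul(4, Pow(J, 2)), -1)) = Mul(2, Mul(Rational(1, 4), Pow(J, -2))) = Mul(Rational(1, 2), Pow(J, -2)))
Function('D')(d) = Mul(Rational(1, 2), Pow(d, -2), Add(-20, d)) (Function('D')(d) = Mul(Mul(Rational(1, 2), Pow(d, -2)), Add(d, -20)) = Mul(Mul(Rational(1, 2), Pow(d, -2)), Add(-20, d)) = Mul(Rational(1, 2), Pow(d, -2), Add(-20, d)))
Mul(Add(Function('a')(-33), -882), Pow(Add(Function('D')(24), 962), -1)) = Mul(Add(Add(-10, Mul(-1, -33)), -882), Pow(Add(Mul(Rational(1, 2), Pow(24, -2), Add(-20, 24)), 962), -1)) = Mul(Add(Add(-10, 33), -882), Pow(Add(Mul(Rational(1, 2), Rational(1, 576), 4), 962), -1)) = Mul(Add(23, -882), Pow(Add(Rational(1, 288), 962), -1)) = Mul(-859, Pow(Rational(277057, 288), -1)) = Mul(-859, Rational(288, 277057)) = Rational(-247392, 277057)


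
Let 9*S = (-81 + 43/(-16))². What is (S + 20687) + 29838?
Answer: 118202521/2304 ≈ 51303.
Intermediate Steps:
S = 1792921/2304 (S = (-81 + 43/(-16))²/9 = (-81 + 43*(-1/16))²/9 = (-81 - 43/16)²/9 = (-1339/16)²/9 = (⅑)*(1792921/256) = 1792921/2304 ≈ 778.18)
(S + 20687) + 29838 = (1792921/2304 + 20687) + 29838 = 49455769/2304 + 29838 = 118202521/2304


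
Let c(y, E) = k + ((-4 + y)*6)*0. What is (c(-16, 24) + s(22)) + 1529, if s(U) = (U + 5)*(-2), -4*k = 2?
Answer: 2949/2 ≈ 1474.5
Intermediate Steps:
k = -½ (k = -¼*2 = -½ ≈ -0.50000)
s(U) = -10 - 2*U (s(U) = (5 + U)*(-2) = -10 - 2*U)
c(y, E) = -½ (c(y, E) = -½ + ((-4 + y)*6)*0 = -½ + (-24 + 6*y)*0 = -½ + 0 = -½)
(c(-16, 24) + s(22)) + 1529 = (-½ + (-10 - 2*22)) + 1529 = (-½ + (-10 - 44)) + 1529 = (-½ - 54) + 1529 = -109/2 + 1529 = 2949/2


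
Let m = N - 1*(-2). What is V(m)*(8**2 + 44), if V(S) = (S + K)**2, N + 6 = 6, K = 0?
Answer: 432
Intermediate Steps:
N = 0 (N = -6 + 6 = 0)
m = 2 (m = 0 - 1*(-2) = 0 + 2 = 2)
V(S) = S**2 (V(S) = (S + 0)**2 = S**2)
V(m)*(8**2 + 44) = 2**2*(8**2 + 44) = 4*(64 + 44) = 4*108 = 432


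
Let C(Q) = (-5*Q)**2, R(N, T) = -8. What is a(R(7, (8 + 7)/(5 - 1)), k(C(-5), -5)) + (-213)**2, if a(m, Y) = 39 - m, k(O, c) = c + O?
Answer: 45416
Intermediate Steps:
C(Q) = 25*Q**2
k(O, c) = O + c
a(R(7, (8 + 7)/(5 - 1)), k(C(-5), -5)) + (-213)**2 = (39 - 1*(-8)) + (-213)**2 = (39 + 8) + 45369 = 47 + 45369 = 45416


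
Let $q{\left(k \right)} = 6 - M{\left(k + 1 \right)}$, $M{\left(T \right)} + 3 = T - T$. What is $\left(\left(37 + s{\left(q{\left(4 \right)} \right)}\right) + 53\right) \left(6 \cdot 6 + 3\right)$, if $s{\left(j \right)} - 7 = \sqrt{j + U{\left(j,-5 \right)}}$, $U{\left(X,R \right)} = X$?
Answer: $3783 + 117 \sqrt{2} \approx 3948.5$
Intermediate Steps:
$M{\left(T \right)} = -3$ ($M{\left(T \right)} = -3 + \left(T - T\right) = -3 + 0 = -3$)
$q{\left(k \right)} = 9$ ($q{\left(k \right)} = 6 - -3 = 6 + 3 = 9$)
$s{\left(j \right)} = 7 + \sqrt{2} \sqrt{j}$ ($s{\left(j \right)} = 7 + \sqrt{j + j} = 7 + \sqrt{2 j} = 7 + \sqrt{2} \sqrt{j}$)
$\left(\left(37 + s{\left(q{\left(4 \right)} \right)}\right) + 53\right) \left(6 \cdot 6 + 3\right) = \left(\left(37 + \left(7 + \sqrt{2} \sqrt{9}\right)\right) + 53\right) \left(6 \cdot 6 + 3\right) = \left(\left(37 + \left(7 + \sqrt{2} \cdot 3\right)\right) + 53\right) \left(36 + 3\right) = \left(\left(37 + \left(7 + 3 \sqrt{2}\right)\right) + 53\right) 39 = \left(\left(44 + 3 \sqrt{2}\right) + 53\right) 39 = \left(97 + 3 \sqrt{2}\right) 39 = 3783 + 117 \sqrt{2}$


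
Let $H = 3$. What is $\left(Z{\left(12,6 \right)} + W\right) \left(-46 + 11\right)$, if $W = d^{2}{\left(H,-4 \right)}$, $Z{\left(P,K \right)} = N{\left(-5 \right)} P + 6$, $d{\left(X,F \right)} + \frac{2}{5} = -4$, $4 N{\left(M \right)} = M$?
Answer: $- \frac{1813}{5} \approx -362.6$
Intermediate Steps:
$N{\left(M \right)} = \frac{M}{4}$
$d{\left(X,F \right)} = - \frac{22}{5}$ ($d{\left(X,F \right)} = - \frac{2}{5} - 4 = - \frac{22}{5}$)
$Z{\left(P,K \right)} = 6 - \frac{5 P}{4}$ ($Z{\left(P,K \right)} = \frac{1}{4} \left(-5\right) P + 6 = - \frac{5 P}{4} + 6 = 6 - \frac{5 P}{4}$)
$W = \frac{484}{25}$ ($W = \left(- \frac{22}{5}\right)^{2} = \frac{484}{25} \approx 19.36$)
$\left(Z{\left(12,6 \right)} + W\right) \left(-46 + 11\right) = \left(\left(6 - 15\right) + \frac{484}{25}\right) \left(-46 + 11\right) = \left(\left(6 - 15\right) + \frac{484}{25}\right) \left(-35\right) = \left(-9 + \frac{484}{25}\right) \left(-35\right) = \frac{259}{25} \left(-35\right) = - \frac{1813}{5}$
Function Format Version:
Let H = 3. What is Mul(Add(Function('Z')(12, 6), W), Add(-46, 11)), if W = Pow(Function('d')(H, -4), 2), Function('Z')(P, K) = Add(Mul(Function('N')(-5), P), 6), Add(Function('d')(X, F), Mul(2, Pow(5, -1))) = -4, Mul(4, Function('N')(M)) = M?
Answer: Rational(-1813, 5) ≈ -362.60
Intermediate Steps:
Function('N')(M) = Mul(Rational(1, 4), M)
Function('d')(X, F) = Rational(-22, 5) (Function('d')(X, F) = Add(Rational(-2, 5), -4) = Rational(-22, 5))
Function('Z')(P, K) = Add(6, Mul(Rational(-5, 4), P)) (Function('Z')(P, K) = Add(Mul(Mul(Rational(1, 4), -5), P), 6) = Add(Mul(Rational(-5, 4), P), 6) = Add(6, Mul(Rational(-5, 4), P)))
W = Rational(484, 25) (W = Pow(Rational(-22, 5), 2) = Rational(484, 25) ≈ 19.360)
Mul(Add(Function('Z')(12, 6), W), Add(-46, 11)) = Mul(Add(Add(6, Mul(Rational(-5, 4), 12)), Rational(484, 25)), Add(-46, 11)) = Mul(Add(Add(6, -15), Rational(484, 25)), -35) = Mul(Add(-9, Rational(484, 25)), -35) = Mul(Rational(259, 25), -35) = Rational(-1813, 5)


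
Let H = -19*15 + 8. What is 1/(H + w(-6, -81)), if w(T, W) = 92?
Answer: -1/185 ≈ -0.0054054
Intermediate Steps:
H = -277 (H = -285 + 8 = -277)
1/(H + w(-6, -81)) = 1/(-277 + 92) = 1/(-185) = -1/185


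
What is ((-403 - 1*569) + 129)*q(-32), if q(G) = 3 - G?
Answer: -29505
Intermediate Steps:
((-403 - 1*569) + 129)*q(-32) = ((-403 - 1*569) + 129)*(3 - 1*(-32)) = ((-403 - 569) + 129)*(3 + 32) = (-972 + 129)*35 = -843*35 = -29505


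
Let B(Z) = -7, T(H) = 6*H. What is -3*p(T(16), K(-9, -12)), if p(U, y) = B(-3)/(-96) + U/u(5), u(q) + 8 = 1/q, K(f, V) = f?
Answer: 15269/416 ≈ 36.704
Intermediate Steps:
u(q) = -8 + 1/q
p(U, y) = 7/96 - 5*U/39 (p(U, y) = -7/(-96) + U/(-8 + 1/5) = -7*(-1/96) + U/(-8 + ⅕) = 7/96 + U/(-39/5) = 7/96 + U*(-5/39) = 7/96 - 5*U/39)
-3*p(T(16), K(-9, -12)) = -3*(7/96 - 10*16/13) = -3*(7/96 - 5/39*96) = -3*(7/96 - 160/13) = -3*(-15269/1248) = 15269/416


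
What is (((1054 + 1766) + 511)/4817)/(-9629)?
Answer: -3331/46382893 ≈ -7.1815e-5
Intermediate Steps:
(((1054 + 1766) + 511)/4817)/(-9629) = ((2820 + 511)*(1/4817))*(-1/9629) = (3331*(1/4817))*(-1/9629) = (3331/4817)*(-1/9629) = -3331/46382893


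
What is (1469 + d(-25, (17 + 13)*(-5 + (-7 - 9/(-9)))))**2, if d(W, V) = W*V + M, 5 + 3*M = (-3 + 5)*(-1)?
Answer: 849722500/9 ≈ 9.4414e+7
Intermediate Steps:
M = -7/3 (M = -5/3 + ((-3 + 5)*(-1))/3 = -5/3 + (2*(-1))/3 = -5/3 + (1/3)*(-2) = -5/3 - 2/3 = -7/3 ≈ -2.3333)
d(W, V) = -7/3 + V*W (d(W, V) = W*V - 7/3 = V*W - 7/3 = -7/3 + V*W)
(1469 + d(-25, (17 + 13)*(-5 + (-7 - 9/(-9)))))**2 = (1469 + (-7/3 + ((17 + 13)*(-5 + (-7 - 9/(-9))))*(-25)))**2 = (1469 + (-7/3 + (30*(-5 + (-7 - 9*(-1/9))))*(-25)))**2 = (1469 + (-7/3 + (30*(-5 + (-7 + 1)))*(-25)))**2 = (1469 + (-7/3 + (30*(-5 - 6))*(-25)))**2 = (1469 + (-7/3 + (30*(-11))*(-25)))**2 = (1469 + (-7/3 - 330*(-25)))**2 = (1469 + (-7/3 + 8250))**2 = (1469 + 24743/3)**2 = (29150/3)**2 = 849722500/9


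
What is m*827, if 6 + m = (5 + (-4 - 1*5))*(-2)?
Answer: 1654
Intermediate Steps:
m = 2 (m = -6 + (5 + (-4 - 1*5))*(-2) = -6 + (5 + (-4 - 5))*(-2) = -6 + (5 - 9)*(-2) = -6 - 4*(-2) = -6 + 8 = 2)
m*827 = 2*827 = 1654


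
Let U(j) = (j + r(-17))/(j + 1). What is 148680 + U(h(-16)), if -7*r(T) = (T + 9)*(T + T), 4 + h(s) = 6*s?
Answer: 11448468/77 ≈ 1.4868e+5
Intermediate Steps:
h(s) = -4 + 6*s
r(T) = -2*T*(9 + T)/7 (r(T) = -(T + 9)*(T + T)/7 = -(9 + T)*2*T/7 = -2*T*(9 + T)/7)
U(j) = (-272/7 + j)/(1 + j) (U(j) = (j - 2/7*(-17)*(9 - 17))/(j + 1) = (j - 2/7*(-17)*(-8))/(1 + j) = (j - 272/7)/(1 + j) = (-272/7 + j)/(1 + j))
148680 + U(h(-16)) = 148680 + (-272/7 + (-4 + 6*(-16)))/(1 + (-4 + 6*(-16))) = 148680 + (-272/7 + (-4 - 96))/(1 + (-4 - 96)) = 148680 + (-272/7 - 100)/(1 - 100) = 148680 - 972/7/(-99) = 148680 - 1/99*(-972/7) = 148680 + 108/77 = 11448468/77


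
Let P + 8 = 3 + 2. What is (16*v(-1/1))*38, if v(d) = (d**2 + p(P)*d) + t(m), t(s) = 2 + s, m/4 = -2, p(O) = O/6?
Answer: -2736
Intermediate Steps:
P = -3 (P = -8 + (3 + 2) = -8 + 5 = -3)
p(O) = O/6 (p(O) = O*(1/6) = O/6)
m = -8 (m = 4*(-2) = -8)
v(d) = -6 + d**2 - d/2 (v(d) = (d**2 + ((1/6)*(-3))*d) + (2 - 8) = (d**2 - d/2) - 6 = -6 + d**2 - d/2)
(16*v(-1/1))*38 = (16*(-6 + (-1/1)**2 - (-1)/(2*1)))*38 = (16*(-6 + (-1*1)**2 - (-1)/2))*38 = (16*(-6 + (-1)**2 - 1/2*(-1)))*38 = (16*(-6 + 1 + 1/2))*38 = (16*(-9/2))*38 = -72*38 = -2736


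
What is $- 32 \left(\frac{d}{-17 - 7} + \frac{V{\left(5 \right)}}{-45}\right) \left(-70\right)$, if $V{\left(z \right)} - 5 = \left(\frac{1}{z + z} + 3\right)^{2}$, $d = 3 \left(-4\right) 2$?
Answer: $\frac{113456}{75} \approx 1512.7$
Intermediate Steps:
$d = -24$ ($d = \left(-12\right) 2 = -24$)
$V{\left(z \right)} = 5 + \left(3 + \frac{1}{2 z}\right)^{2}$ ($V{\left(z \right)} = 5 + \left(\frac{1}{z + z} + 3\right)^{2} = 5 + \left(\frac{1}{2 z} + 3\right)^{2} = 5 + \left(3 + \frac{1}{2 z}\right)^{2}$)
$- 32 \left(\frac{d}{-17 - 7} + \frac{V{\left(5 \right)}}{-45}\right) \left(-70\right) = - 32 \left(- \frac{24}{-17 - 7} + \frac{14 + \frac{3}{5} + \frac{1}{4 \cdot 25}}{-45}\right) \left(-70\right) = - 32 \left(- \frac{24}{-17 - 7} + \left(14 + 3 \cdot \frac{1}{5} + \frac{1}{4} \cdot \frac{1}{25}\right) \left(- \frac{1}{45}\right)\right) \left(-70\right) = - 32 \left(- \frac{24}{-24} + \left(14 + \frac{3}{5} + \frac{1}{100}\right) \left(- \frac{1}{45}\right)\right) \left(-70\right) = - 32 \left(\left(-24\right) \left(- \frac{1}{24}\right) + \frac{1461}{100} \left(- \frac{1}{45}\right)\right) \left(-70\right) = - 32 \left(1 - \frac{487}{1500}\right) \left(-70\right) = \left(-32\right) \frac{1013}{1500} \left(-70\right) = \left(- \frac{8104}{375}\right) \left(-70\right) = \frac{113456}{75}$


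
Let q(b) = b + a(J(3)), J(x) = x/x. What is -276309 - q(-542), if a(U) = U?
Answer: -275768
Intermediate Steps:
J(x) = 1
q(b) = 1 + b (q(b) = b + 1 = 1 + b)
-276309 - q(-542) = -276309 - (1 - 542) = -276309 - 1*(-541) = -276309 + 541 = -275768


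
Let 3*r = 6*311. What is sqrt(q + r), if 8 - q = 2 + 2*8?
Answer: 6*sqrt(17) ≈ 24.739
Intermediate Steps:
q = -10 (q = 8 - (2 + 2*8) = 8 - (2 + 16) = 8 - 1*18 = 8 - 18 = -10)
r = 622 (r = (6*311)/3 = (1/3)*1866 = 622)
sqrt(q + r) = sqrt(-10 + 622) = sqrt(612) = 6*sqrt(17)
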